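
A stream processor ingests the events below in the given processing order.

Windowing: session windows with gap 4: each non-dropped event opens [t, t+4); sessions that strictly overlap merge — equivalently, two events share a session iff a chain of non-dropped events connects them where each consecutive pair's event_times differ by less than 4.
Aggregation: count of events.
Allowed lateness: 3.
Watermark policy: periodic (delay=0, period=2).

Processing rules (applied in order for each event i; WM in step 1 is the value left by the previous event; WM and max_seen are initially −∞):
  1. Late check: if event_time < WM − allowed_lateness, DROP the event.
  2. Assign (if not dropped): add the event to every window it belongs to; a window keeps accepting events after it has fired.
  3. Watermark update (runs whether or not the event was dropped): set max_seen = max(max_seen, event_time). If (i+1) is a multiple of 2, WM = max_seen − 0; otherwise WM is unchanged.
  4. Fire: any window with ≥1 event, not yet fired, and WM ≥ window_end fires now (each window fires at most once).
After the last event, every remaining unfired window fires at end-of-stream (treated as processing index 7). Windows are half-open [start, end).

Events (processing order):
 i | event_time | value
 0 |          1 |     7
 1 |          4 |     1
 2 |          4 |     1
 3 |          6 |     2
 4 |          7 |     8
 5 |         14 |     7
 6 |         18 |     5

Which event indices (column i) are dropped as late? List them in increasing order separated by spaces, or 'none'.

none

i=0 t=1 v=7: → [1,5); WM=−∞
i=1 t=4 v=1: → [1,8); WM=4
i=2 t=4 v=1: → [1,8); WM=4
i=3 t=6 v=2: → [1,10); WM=6
i=4 t=7 v=8: → [1,11); WM=6
i=5 t=14 v=7: → [14,18); WM=14
i=6 t=18 v=5: → [18,22); WM=14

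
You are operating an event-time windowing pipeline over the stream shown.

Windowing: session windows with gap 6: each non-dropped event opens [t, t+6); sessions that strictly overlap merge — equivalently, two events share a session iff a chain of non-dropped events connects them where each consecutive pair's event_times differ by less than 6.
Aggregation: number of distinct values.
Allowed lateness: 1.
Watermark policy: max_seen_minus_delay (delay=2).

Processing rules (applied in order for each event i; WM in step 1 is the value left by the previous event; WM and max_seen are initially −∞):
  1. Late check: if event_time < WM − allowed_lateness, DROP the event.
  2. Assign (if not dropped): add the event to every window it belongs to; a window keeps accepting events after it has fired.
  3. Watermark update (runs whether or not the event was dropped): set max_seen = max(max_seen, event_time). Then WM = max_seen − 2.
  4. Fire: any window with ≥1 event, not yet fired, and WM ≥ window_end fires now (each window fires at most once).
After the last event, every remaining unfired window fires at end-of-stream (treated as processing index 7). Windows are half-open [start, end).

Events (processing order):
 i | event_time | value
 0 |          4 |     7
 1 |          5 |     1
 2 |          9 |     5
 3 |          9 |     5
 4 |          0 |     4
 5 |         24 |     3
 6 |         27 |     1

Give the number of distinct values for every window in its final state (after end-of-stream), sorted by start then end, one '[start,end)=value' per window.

i=0 t=4 v=7: → [4,10); WM=2
i=1 t=5 v=1: → [4,11); WM=3
i=2 t=9 v=5: → [4,15); WM=7
i=3 t=9 v=5: → [4,15); WM=7
i=4 t=0 v=4: DROP (t<7-1); WM=7
i=5 t=24 v=3: → [24,30); WM=22
i=6 t=27 v=1: → [24,33); WM=25

[4,15)=3 [24,33)=2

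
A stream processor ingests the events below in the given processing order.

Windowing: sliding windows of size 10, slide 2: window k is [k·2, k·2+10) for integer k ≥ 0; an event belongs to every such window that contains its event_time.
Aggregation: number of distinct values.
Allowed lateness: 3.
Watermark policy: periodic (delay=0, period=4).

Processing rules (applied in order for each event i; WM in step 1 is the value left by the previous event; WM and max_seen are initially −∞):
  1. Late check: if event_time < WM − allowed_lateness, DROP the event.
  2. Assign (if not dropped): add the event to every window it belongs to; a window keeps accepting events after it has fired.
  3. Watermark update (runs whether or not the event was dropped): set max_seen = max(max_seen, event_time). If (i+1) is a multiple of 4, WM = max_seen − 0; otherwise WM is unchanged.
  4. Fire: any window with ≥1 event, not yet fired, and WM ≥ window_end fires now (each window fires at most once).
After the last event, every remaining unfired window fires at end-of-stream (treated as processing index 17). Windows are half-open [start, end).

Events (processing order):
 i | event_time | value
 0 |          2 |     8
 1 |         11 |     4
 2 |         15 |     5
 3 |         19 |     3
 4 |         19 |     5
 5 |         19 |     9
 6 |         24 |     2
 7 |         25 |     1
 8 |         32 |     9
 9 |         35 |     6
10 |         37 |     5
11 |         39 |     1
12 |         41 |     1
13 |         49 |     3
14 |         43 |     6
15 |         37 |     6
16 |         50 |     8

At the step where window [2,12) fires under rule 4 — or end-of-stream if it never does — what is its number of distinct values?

2

i=0 t=2 v=8: → [2,12),[0,10); WM=−∞
i=1 t=11 v=4: → [10,20),[8,18),[6,16),[4,14),[2,12); WM=−∞
i=2 t=15 v=5: → [14,24),[12,22),[10,20),[8,18),[6,16); WM=−∞
i=3 t=19 v=3: → [18,28),[16,26),[14,24),[12,22),[10,20); WM=19; [0,10) fires=1 [2,12) fires=2 [4,14) fires=1 [6,16) fires=2 [8,18) fires=2
i=4 t=19 v=5: → [18,28),[16,26),[14,24),[12,22),[10,20); WM=19
i=5 t=19 v=9: → [18,28),[16,26),[14,24),[12,22),[10,20); WM=19
i=6 t=24 v=2: → [24,34),[22,32),[20,30),[18,28),[16,26); WM=19
i=7 t=25 v=1: → [24,34),[22,32),[20,30),[18,28),[16,26); WM=25; [10,20) fires=4 [12,22) fires=3 [14,24) fires=3
i=8 t=32 v=9: → [32,42),[30,40),[28,38),[26,36),[24,34); WM=25
i=9 t=35 v=6: → [34,44),[32,42),[30,40),[28,38),[26,36); WM=25
i=10 t=37 v=5: → [36,46),[34,44),[32,42),[30,40),[28,38); WM=25
i=11 t=39 v=1: → [38,48),[36,46),[34,44),[32,42),[30,40); WM=39; [16,26) fires=5 [18,28) fires=5 [20,30) fires=2 [22,32) fires=2 [24,34) fires=3 [26,36) fires=2 [28,38) fires=3
i=12 t=41 v=1: → [40,50),[38,48),[36,46),[34,44),[32,42); WM=39
i=13 t=49 v=3: → [48,58),[46,56),[44,54),[42,52),[40,50); WM=39
i=14 t=43 v=6: → [42,52),[40,50),[38,48),[36,46),[34,44); WM=39
i=15 t=37 v=6: → [36,46),[34,44),[32,42),[30,40),[28,38); WM=49; [30,40) fires=4 [32,42) fires=4 [34,44) fires=3 [36,46) fires=3 [38,48) fires=2
i=16 t=50 v=8: → [50,60),[48,58),[46,56),[44,54),[42,52); WM=49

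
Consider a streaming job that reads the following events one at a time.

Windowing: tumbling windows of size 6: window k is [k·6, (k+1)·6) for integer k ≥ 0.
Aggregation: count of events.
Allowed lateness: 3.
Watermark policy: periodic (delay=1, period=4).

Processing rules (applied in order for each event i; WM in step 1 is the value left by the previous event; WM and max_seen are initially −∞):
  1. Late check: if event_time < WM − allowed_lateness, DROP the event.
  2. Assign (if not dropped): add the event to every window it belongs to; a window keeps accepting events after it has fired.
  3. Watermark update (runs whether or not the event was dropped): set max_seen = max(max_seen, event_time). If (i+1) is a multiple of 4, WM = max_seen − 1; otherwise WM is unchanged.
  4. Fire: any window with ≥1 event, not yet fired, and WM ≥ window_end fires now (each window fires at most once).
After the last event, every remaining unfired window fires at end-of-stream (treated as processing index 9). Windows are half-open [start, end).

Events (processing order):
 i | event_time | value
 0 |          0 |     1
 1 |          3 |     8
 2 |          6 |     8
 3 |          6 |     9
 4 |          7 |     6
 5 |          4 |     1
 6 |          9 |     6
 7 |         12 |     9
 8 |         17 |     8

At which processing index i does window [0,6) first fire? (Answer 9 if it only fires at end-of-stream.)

i=0 t=0 v=1: → [0,6); WM=−∞
i=1 t=3 v=8: → [0,6); WM=−∞
i=2 t=6 v=8: → [6,12); WM=−∞
i=3 t=6 v=9: → [6,12); WM=5
i=4 t=7 v=6: → [6,12); WM=5
i=5 t=4 v=1: → [0,6); WM=5
i=6 t=9 v=6: → [6,12); WM=5
i=7 t=12 v=9: → [12,18); WM=11; [0,6) fires=3
i=8 t=17 v=8: → [12,18); WM=11

7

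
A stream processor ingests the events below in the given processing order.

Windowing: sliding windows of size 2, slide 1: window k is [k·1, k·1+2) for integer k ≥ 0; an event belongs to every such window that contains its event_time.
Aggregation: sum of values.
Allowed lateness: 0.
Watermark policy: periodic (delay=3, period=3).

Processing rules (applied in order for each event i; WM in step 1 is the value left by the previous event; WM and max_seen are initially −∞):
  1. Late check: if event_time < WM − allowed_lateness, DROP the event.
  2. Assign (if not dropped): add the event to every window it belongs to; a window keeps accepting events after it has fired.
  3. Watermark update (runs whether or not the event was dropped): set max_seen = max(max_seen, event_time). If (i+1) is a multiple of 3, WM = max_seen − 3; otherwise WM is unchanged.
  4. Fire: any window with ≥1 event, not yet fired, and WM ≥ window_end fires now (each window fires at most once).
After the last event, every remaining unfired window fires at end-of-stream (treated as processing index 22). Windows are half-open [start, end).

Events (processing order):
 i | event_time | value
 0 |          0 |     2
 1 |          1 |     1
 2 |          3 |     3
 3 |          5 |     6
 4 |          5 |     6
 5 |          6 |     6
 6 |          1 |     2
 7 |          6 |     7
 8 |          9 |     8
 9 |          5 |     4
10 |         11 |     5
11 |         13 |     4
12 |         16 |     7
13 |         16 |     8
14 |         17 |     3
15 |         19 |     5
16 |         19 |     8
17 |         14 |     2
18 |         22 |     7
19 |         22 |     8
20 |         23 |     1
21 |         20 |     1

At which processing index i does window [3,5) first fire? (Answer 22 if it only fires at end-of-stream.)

i=0 t=0 v=2: → [0,2); WM=−∞
i=1 t=1 v=1: → [1,3),[0,2); WM=−∞
i=2 t=3 v=3: → [3,5),[2,4); WM=0
i=3 t=5 v=6: → [5,7),[4,6); WM=0
i=4 t=5 v=6: → [5,7),[4,6); WM=0
i=5 t=6 v=6: → [6,8),[5,7); WM=3; [0,2) fires=3 [1,3) fires=1
i=6 t=1 v=2: DROP (t<3-0); WM=3
i=7 t=6 v=7: → [6,8),[5,7); WM=3
i=8 t=9 v=8: → [9,11),[8,10); WM=6; [2,4) fires=3 [3,5) fires=3 [4,6) fires=12
i=9 t=5 v=4: DROP (t<6-0); WM=6
i=10 t=11 v=5: → [11,13),[10,12); WM=6
i=11 t=13 v=4: → [13,15),[12,14); WM=10; [5,7) fires=25 [6,8) fires=13 [8,10) fires=8
i=12 t=16 v=7: → [16,18),[15,17); WM=10
i=13 t=16 v=8: → [16,18),[15,17); WM=10
i=14 t=17 v=3: → [17,19),[16,18); WM=14; [9,11) fires=8 [10,12) fires=5 [11,13) fires=5 [12,14) fires=4
i=15 t=19 v=5: → [19,21),[18,20); WM=14
i=16 t=19 v=8: → [19,21),[18,20); WM=14
i=17 t=14 v=2: → [14,16),[13,15); WM=16; [13,15) fires=6 [14,16) fires=2
i=18 t=22 v=7: → [22,24),[21,23); WM=16
i=19 t=22 v=8: → [22,24),[21,23); WM=16
i=20 t=23 v=1: → [23,25),[22,24); WM=20; [15,17) fires=15 [16,18) fires=18 [17,19) fires=3 [18,20) fires=13
i=21 t=20 v=1: → [20,22),[19,21); WM=20

8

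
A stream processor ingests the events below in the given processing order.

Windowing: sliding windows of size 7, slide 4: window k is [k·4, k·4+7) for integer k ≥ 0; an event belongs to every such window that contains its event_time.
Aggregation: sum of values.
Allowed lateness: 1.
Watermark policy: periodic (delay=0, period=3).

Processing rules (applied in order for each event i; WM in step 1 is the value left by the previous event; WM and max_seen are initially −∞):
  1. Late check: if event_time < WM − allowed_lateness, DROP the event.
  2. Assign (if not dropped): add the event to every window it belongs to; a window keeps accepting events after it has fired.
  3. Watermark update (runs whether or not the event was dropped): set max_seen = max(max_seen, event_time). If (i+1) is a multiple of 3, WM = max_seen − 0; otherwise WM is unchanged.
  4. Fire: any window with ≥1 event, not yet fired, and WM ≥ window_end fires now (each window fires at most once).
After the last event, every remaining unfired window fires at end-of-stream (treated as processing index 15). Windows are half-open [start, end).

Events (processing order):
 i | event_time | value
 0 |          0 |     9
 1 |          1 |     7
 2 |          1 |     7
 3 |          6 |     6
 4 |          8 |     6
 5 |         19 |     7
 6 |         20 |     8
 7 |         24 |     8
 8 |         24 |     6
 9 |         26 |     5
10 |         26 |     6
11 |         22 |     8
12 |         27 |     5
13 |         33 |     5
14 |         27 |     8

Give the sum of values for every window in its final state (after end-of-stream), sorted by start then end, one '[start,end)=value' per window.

i=0 t=0 v=9: → [0,7); WM=−∞
i=1 t=1 v=7: → [0,7); WM=−∞
i=2 t=1 v=7: → [0,7); WM=1
i=3 t=6 v=6: → [4,11),[0,7); WM=1
i=4 t=8 v=6: → [8,15),[4,11); WM=1
i=5 t=19 v=7: → [16,23); WM=19; [0,7) fires=29 [4,11) fires=12 [8,15) fires=6
i=6 t=20 v=8: → [20,27),[16,23); WM=19
i=7 t=24 v=8: → [24,31),[20,27); WM=19
i=8 t=24 v=6: → [24,31),[20,27); WM=24; [16,23) fires=15
i=9 t=26 v=5: → [24,31),[20,27); WM=24
i=10 t=26 v=6: → [24,31),[20,27); WM=24
i=11 t=22 v=8: DROP (t<24-1); WM=26
i=12 t=27 v=5: → [24,31); WM=26
i=13 t=33 v=5: → [32,39),[28,35); WM=26
i=14 t=27 v=8: → [24,31); WM=33; [20,27) fires=33 [24,31) fires=38

[0,7)=29 [4,11)=12 [8,15)=6 [16,23)=15 [20,27)=33 [24,31)=38 [28,35)=5 [32,39)=5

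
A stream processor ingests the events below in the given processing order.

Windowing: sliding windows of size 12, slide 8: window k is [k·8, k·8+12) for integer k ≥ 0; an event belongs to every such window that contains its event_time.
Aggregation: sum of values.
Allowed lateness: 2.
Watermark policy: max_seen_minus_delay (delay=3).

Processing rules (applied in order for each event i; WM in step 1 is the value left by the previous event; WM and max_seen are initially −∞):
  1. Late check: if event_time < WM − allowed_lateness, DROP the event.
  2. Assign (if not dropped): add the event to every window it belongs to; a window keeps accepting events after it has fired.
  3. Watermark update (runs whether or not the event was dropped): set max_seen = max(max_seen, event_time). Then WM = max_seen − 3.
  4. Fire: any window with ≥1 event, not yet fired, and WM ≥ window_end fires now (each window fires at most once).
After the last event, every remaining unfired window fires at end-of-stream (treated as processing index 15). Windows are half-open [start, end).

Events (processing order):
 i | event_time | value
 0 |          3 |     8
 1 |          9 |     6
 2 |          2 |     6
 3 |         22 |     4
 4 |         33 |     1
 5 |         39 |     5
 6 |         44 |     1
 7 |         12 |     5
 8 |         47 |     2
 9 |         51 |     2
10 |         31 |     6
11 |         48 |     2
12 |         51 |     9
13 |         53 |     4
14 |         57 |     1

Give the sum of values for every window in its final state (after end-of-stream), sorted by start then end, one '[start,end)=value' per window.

i=0 t=3 v=8: → [0,12); WM=0
i=1 t=9 v=6: → [8,20),[0,12); WM=6
i=2 t=2 v=6: DROP (t<6-2); WM=6
i=3 t=22 v=4: → [16,28); WM=19; [0,12) fires=14
i=4 t=33 v=1: → [32,44),[24,36); WM=30; [8,20) fires=6 [16,28) fires=4
i=5 t=39 v=5: → [32,44); WM=36; [24,36) fires=1
i=6 t=44 v=1: → [40,52); WM=41
i=7 t=12 v=5: DROP (t<41-2); WM=41
i=8 t=47 v=2: → [40,52); WM=44; [32,44) fires=6
i=9 t=51 v=2: → [48,60),[40,52); WM=48
i=10 t=31 v=6: DROP (t<48-2); WM=48
i=11 t=48 v=2: → [48,60),[40,52); WM=48
i=12 t=51 v=9: → [48,60),[40,52); WM=48
i=13 t=53 v=4: → [48,60); WM=50
i=14 t=57 v=1: → [56,68),[48,60); WM=54; [40,52) fires=16

[0,12)=14 [8,20)=6 [16,28)=4 [24,36)=1 [32,44)=6 [40,52)=16 [48,60)=18 [56,68)=1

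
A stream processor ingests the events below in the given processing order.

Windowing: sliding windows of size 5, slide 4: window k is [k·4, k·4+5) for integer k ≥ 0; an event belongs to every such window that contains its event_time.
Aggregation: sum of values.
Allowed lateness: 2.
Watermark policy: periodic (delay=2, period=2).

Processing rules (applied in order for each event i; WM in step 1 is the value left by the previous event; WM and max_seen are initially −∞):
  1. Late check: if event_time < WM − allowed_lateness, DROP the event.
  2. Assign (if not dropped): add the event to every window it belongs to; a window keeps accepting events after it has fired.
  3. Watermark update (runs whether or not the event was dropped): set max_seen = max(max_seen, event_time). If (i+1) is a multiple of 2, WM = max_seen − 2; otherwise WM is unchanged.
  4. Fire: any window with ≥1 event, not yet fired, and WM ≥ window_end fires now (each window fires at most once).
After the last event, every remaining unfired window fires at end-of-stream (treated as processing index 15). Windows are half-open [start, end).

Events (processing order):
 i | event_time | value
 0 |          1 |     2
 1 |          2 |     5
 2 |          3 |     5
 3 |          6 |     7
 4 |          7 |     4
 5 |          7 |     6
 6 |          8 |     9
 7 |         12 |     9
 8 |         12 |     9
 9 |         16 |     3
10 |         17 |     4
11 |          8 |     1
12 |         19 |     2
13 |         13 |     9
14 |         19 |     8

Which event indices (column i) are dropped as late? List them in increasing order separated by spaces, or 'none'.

i=0 t=1 v=2: → [0,5); WM=−∞
i=1 t=2 v=5: → [0,5); WM=0
i=2 t=3 v=5: → [0,5); WM=0
i=3 t=6 v=7: → [4,9); WM=4
i=4 t=7 v=4: → [4,9); WM=4
i=5 t=7 v=6: → [4,9); WM=5; [0,5) fires=12
i=6 t=8 v=9: → [8,13),[4,9); WM=5
i=7 t=12 v=9: → [12,17),[8,13); WM=10; [4,9) fires=26
i=8 t=12 v=9: → [12,17),[8,13); WM=10
i=9 t=16 v=3: → [16,21),[12,17); WM=14; [8,13) fires=27
i=10 t=17 v=4: → [16,21); WM=14
i=11 t=8 v=1: DROP (t<14-2); WM=15
i=12 t=19 v=2: → [16,21); WM=15
i=13 t=13 v=9: → [12,17); WM=17; [12,17) fires=30
i=14 t=19 v=8: → [16,21); WM=17

11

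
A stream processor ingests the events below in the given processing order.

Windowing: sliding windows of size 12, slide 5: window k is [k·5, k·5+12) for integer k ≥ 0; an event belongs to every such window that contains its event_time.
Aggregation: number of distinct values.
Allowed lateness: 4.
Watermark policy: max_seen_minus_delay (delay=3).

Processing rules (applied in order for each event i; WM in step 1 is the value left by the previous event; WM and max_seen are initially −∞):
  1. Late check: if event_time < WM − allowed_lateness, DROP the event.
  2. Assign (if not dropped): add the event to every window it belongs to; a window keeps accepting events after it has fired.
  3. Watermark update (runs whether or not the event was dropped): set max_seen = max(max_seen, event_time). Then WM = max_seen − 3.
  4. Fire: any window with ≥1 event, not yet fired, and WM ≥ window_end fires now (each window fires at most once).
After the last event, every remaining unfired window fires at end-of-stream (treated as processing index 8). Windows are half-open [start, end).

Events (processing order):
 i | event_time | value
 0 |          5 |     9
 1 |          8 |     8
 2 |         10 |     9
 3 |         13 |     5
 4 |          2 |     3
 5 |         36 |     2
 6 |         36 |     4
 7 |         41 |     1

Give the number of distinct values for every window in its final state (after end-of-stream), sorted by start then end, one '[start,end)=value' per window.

i=0 t=5 v=9: → [5,17),[0,12); WM=2
i=1 t=8 v=8: → [5,17),[0,12); WM=5
i=2 t=10 v=9: → [10,22),[5,17),[0,12); WM=7
i=3 t=13 v=5: → [10,22),[5,17); WM=10
i=4 t=2 v=3: DROP (t<10-4); WM=10
i=5 t=36 v=2: → [35,47),[30,42),[25,37); WM=33; [0,12) fires=2 [5,17) fires=3 [10,22) fires=2
i=6 t=36 v=4: → [35,47),[30,42),[25,37); WM=33
i=7 t=41 v=1: → [40,52),[35,47),[30,42); WM=38; [25,37) fires=2

[0,12)=2 [5,17)=3 [10,22)=2 [25,37)=2 [30,42)=3 [35,47)=3 [40,52)=1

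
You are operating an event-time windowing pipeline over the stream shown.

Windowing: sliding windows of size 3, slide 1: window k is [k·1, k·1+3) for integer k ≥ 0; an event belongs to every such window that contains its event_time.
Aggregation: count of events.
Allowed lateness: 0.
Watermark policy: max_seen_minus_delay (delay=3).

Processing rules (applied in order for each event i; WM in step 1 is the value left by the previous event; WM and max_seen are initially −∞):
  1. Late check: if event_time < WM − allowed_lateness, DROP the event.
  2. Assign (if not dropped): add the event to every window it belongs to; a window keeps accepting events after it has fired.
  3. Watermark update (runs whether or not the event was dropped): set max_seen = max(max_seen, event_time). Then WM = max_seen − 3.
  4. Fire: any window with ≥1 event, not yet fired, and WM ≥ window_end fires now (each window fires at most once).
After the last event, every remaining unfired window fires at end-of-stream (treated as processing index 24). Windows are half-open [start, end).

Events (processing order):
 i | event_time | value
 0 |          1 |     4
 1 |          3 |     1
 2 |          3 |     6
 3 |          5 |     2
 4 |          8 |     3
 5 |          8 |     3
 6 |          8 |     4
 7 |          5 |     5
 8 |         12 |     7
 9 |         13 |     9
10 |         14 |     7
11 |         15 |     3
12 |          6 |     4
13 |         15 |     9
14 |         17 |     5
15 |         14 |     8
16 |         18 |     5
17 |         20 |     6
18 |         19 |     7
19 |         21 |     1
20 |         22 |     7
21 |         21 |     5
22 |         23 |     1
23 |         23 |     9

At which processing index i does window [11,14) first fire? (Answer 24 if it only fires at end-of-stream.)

i=0 t=1 v=4: → [1,4),[0,3); WM=-2
i=1 t=3 v=1: → [3,6),[2,5),[1,4); WM=0
i=2 t=3 v=6: → [3,6),[2,5),[1,4); WM=0
i=3 t=5 v=2: → [5,8),[4,7),[3,6); WM=2
i=4 t=8 v=3: → [8,11),[7,10),[6,9); WM=5; [0,3) fires=1 [1,4) fires=3 [2,5) fires=2
i=5 t=8 v=3: → [8,11),[7,10),[6,9); WM=5
i=6 t=8 v=4: → [8,11),[7,10),[6,9); WM=5
i=7 t=5 v=5: → [5,8),[4,7),[3,6); WM=5
i=8 t=12 v=7: → [12,15),[11,14),[10,13); WM=9; [3,6) fires=4 [4,7) fires=2 [5,8) fires=2 [6,9) fires=3
i=9 t=13 v=9: → [13,16),[12,15),[11,14); WM=10; [7,10) fires=3
i=10 t=14 v=7: → [14,17),[13,16),[12,15); WM=11; [8,11) fires=3
i=11 t=15 v=3: → [15,18),[14,17),[13,16); WM=12
i=12 t=6 v=4: DROP (t<12-0); WM=12
i=13 t=15 v=9: → [15,18),[14,17),[13,16); WM=12
i=14 t=17 v=5: → [17,20),[16,19),[15,18); WM=14; [10,13) fires=1 [11,14) fires=2
i=15 t=14 v=8: → [14,17),[13,16),[12,15); WM=14
i=16 t=18 v=5: → [18,21),[17,20),[16,19); WM=15; [12,15) fires=4
i=17 t=20 v=6: → [20,23),[19,22),[18,21); WM=17; [13,16) fires=5 [14,17) fires=4
i=18 t=19 v=7: → [19,22),[18,21),[17,20); WM=17
i=19 t=21 v=1: → [21,24),[20,23),[19,22); WM=18; [15,18) fires=3
i=20 t=22 v=7: → [22,25),[21,24),[20,23); WM=19; [16,19) fires=2
i=21 t=21 v=5: → [21,24),[20,23),[19,22); WM=19
i=22 t=23 v=1: → [23,26),[22,25),[21,24); WM=20; [17,20) fires=3
i=23 t=23 v=9: → [23,26),[22,25),[21,24); WM=20

14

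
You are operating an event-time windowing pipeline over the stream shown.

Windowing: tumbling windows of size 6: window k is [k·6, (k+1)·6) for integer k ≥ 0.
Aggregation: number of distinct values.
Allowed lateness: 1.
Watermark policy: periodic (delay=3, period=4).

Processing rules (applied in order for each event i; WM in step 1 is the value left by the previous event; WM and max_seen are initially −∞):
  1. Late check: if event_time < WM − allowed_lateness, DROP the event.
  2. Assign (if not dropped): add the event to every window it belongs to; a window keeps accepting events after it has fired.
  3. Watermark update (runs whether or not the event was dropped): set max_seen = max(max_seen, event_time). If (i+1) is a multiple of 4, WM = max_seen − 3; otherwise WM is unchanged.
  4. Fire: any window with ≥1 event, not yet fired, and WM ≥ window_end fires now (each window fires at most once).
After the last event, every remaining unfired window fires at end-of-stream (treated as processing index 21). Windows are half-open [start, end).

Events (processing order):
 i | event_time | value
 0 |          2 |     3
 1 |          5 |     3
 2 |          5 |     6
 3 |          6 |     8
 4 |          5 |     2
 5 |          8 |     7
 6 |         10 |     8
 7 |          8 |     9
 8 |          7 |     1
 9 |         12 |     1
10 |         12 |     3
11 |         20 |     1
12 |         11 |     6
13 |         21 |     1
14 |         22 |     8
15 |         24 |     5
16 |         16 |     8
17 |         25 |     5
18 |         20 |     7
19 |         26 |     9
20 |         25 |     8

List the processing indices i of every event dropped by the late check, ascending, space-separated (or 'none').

12 16

i=0 t=2 v=3: → [0,6); WM=−∞
i=1 t=5 v=3: → [0,6); WM=−∞
i=2 t=5 v=6: → [0,6); WM=−∞
i=3 t=6 v=8: → [6,12); WM=3
i=4 t=5 v=2: → [0,6); WM=3
i=5 t=8 v=7: → [6,12); WM=3
i=6 t=10 v=8: → [6,12); WM=3
i=7 t=8 v=9: → [6,12); WM=7; [0,6) fires=3
i=8 t=7 v=1: → [6,12); WM=7
i=9 t=12 v=1: → [12,18); WM=7
i=10 t=12 v=3: → [12,18); WM=7
i=11 t=20 v=1: → [18,24); WM=17; [6,12) fires=4
i=12 t=11 v=6: DROP (t<17-1); WM=17
i=13 t=21 v=1: → [18,24); WM=17
i=14 t=22 v=8: → [18,24); WM=17
i=15 t=24 v=5: → [24,30); WM=21; [12,18) fires=2
i=16 t=16 v=8: DROP (t<21-1); WM=21
i=17 t=25 v=5: → [24,30); WM=21
i=18 t=20 v=7: → [18,24); WM=21
i=19 t=26 v=9: → [24,30); WM=23
i=20 t=25 v=8: → [24,30); WM=23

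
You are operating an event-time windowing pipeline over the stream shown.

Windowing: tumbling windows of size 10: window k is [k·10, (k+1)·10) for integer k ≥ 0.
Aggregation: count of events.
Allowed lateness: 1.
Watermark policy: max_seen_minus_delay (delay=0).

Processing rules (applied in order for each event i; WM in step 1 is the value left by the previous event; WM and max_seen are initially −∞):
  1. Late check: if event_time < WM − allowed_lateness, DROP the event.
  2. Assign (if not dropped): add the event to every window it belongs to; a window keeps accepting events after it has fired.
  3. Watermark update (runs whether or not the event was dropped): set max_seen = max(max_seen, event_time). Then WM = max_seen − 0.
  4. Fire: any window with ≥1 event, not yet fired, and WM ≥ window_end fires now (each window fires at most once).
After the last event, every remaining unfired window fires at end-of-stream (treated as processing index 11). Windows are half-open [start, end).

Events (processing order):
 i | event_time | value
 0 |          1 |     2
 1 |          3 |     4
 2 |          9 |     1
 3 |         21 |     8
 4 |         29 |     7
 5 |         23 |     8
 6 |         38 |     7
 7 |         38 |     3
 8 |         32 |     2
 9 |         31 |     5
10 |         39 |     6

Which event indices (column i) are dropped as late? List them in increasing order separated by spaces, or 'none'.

i=0 t=1 v=2: → [0,10); WM=1
i=1 t=3 v=4: → [0,10); WM=3
i=2 t=9 v=1: → [0,10); WM=9
i=3 t=21 v=8: → [20,30); WM=21; [0,10) fires=3
i=4 t=29 v=7: → [20,30); WM=29
i=5 t=23 v=8: DROP (t<29-1); WM=29
i=6 t=38 v=7: → [30,40); WM=38; [20,30) fires=2
i=7 t=38 v=3: → [30,40); WM=38
i=8 t=32 v=2: DROP (t<38-1); WM=38
i=9 t=31 v=5: DROP (t<38-1); WM=38
i=10 t=39 v=6: → [30,40); WM=39

5 8 9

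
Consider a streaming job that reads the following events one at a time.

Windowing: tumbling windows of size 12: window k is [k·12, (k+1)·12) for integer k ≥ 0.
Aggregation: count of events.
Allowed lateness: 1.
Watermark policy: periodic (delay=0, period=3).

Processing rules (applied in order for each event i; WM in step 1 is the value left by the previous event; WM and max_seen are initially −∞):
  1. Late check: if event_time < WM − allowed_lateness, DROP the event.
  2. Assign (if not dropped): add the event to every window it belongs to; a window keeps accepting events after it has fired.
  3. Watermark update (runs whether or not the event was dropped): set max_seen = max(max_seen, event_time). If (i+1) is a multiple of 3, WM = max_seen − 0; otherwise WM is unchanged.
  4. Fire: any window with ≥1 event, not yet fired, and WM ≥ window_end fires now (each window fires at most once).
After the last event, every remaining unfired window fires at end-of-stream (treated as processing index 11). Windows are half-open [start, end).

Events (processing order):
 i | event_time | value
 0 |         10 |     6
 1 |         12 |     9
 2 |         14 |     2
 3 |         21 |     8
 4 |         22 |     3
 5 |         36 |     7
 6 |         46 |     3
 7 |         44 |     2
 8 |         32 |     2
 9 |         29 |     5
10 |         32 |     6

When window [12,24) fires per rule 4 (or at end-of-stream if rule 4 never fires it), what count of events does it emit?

i=0 t=10 v=6: → [0,12); WM=−∞
i=1 t=12 v=9: → [12,24); WM=−∞
i=2 t=14 v=2: → [12,24); WM=14; [0,12) fires=1
i=3 t=21 v=8: → [12,24); WM=14
i=4 t=22 v=3: → [12,24); WM=14
i=5 t=36 v=7: → [36,48); WM=36; [12,24) fires=4
i=6 t=46 v=3: → [36,48); WM=36
i=7 t=44 v=2: → [36,48); WM=36
i=8 t=32 v=2: DROP (t<36-1); WM=46
i=9 t=29 v=5: DROP (t<46-1); WM=46
i=10 t=32 v=6: DROP (t<46-1); WM=46

4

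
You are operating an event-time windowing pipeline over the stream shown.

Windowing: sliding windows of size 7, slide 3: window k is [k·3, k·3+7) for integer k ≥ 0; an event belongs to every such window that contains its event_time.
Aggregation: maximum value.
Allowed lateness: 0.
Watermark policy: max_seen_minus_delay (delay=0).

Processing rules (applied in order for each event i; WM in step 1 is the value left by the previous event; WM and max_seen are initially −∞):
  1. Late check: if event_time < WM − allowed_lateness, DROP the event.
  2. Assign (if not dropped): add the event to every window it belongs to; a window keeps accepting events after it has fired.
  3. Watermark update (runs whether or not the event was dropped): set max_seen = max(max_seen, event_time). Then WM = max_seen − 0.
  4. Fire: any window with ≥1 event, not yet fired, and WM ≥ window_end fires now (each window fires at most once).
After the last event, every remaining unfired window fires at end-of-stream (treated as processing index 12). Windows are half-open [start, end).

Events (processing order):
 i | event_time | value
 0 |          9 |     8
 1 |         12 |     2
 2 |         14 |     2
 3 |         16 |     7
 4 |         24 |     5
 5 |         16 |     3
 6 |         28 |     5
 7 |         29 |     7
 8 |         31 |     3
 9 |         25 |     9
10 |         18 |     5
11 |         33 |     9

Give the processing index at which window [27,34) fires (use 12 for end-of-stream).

i=0 t=9 v=8: → [9,16),[6,13),[3,10); WM=9
i=1 t=12 v=2: → [12,19),[9,16),[6,13); WM=12; [3,10) fires=8
i=2 t=14 v=2: → [12,19),[9,16); WM=14; [6,13) fires=8
i=3 t=16 v=7: → [15,22),[12,19); WM=16; [9,16) fires=8
i=4 t=24 v=5: → [24,31),[21,28),[18,25); WM=24; [12,19) fires=7 [15,22) fires=7
i=5 t=16 v=3: DROP (t<24-0); WM=24
i=6 t=28 v=5: → [27,34),[24,31); WM=28; [18,25) fires=5 [21,28) fires=5
i=7 t=29 v=7: → [27,34),[24,31); WM=29
i=8 t=31 v=3: → [30,37),[27,34); WM=31; [24,31) fires=7
i=9 t=25 v=9: DROP (t<31-0); WM=31
i=10 t=18 v=5: DROP (t<31-0); WM=31
i=11 t=33 v=9: → [33,40),[30,37),[27,34); WM=33

12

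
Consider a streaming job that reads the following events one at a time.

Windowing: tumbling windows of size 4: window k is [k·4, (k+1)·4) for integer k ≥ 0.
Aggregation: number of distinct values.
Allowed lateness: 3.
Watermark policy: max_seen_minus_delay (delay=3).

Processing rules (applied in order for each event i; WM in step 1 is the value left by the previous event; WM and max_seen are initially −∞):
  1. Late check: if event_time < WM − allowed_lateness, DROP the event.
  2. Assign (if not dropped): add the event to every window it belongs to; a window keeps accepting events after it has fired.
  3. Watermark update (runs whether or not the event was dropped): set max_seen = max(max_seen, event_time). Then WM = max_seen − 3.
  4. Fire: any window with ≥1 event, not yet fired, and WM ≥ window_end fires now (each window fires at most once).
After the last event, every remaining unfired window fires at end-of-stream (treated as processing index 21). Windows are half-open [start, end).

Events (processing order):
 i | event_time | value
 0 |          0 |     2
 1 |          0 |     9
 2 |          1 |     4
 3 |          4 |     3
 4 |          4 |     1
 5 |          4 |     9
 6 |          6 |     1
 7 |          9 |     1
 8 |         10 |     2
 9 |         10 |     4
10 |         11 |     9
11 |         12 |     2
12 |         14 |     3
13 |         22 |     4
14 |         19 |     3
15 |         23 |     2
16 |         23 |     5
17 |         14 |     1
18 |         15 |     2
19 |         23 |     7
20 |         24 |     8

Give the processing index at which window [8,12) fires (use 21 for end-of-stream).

13

i=0 t=0 v=2: → [0,4); WM=-3
i=1 t=0 v=9: → [0,4); WM=-3
i=2 t=1 v=4: → [0,4); WM=-2
i=3 t=4 v=3: → [4,8); WM=1
i=4 t=4 v=1: → [4,8); WM=1
i=5 t=4 v=9: → [4,8); WM=1
i=6 t=6 v=1: → [4,8); WM=3
i=7 t=9 v=1: → [8,12); WM=6; [0,4) fires=3
i=8 t=10 v=2: → [8,12); WM=7
i=9 t=10 v=4: → [8,12); WM=7
i=10 t=11 v=9: → [8,12); WM=8; [4,8) fires=3
i=11 t=12 v=2: → [12,16); WM=9
i=12 t=14 v=3: → [12,16); WM=11
i=13 t=22 v=4: → [20,24); WM=19; [8,12) fires=4 [12,16) fires=2
i=14 t=19 v=3: → [16,20); WM=19
i=15 t=23 v=2: → [20,24); WM=20; [16,20) fires=1
i=16 t=23 v=5: → [20,24); WM=20
i=17 t=14 v=1: DROP (t<20-3); WM=20
i=18 t=15 v=2: DROP (t<20-3); WM=20
i=19 t=23 v=7: → [20,24); WM=20
i=20 t=24 v=8: → [24,28); WM=21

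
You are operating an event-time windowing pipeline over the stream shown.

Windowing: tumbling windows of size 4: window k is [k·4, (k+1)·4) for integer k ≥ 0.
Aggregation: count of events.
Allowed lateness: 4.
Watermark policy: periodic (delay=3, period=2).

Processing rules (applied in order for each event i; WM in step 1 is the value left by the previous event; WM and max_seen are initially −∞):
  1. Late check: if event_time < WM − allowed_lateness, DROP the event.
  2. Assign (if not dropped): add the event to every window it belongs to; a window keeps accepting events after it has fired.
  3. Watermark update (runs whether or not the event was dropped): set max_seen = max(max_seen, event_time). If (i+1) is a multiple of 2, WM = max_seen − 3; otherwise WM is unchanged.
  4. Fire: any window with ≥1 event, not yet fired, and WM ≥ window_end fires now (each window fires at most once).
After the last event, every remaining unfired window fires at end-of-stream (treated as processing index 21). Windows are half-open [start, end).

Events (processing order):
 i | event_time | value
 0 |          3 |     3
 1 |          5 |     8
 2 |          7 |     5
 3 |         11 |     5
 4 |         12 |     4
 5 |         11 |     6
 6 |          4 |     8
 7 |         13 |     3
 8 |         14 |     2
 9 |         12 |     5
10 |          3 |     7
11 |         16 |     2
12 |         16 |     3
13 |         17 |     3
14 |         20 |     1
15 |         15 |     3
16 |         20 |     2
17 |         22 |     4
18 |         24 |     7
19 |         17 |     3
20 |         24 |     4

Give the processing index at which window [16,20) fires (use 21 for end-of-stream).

i=0 t=3 v=3: → [0,4); WM=−∞
i=1 t=5 v=8: → [4,8); WM=2
i=2 t=7 v=5: → [4,8); WM=2
i=3 t=11 v=5: → [8,12); WM=8; [0,4) fires=1 [4,8) fires=2
i=4 t=12 v=4: → [12,16); WM=8
i=5 t=11 v=6: → [8,12); WM=9
i=6 t=4 v=8: DROP (t<9-4); WM=9
i=7 t=13 v=3: → [12,16); WM=10
i=8 t=14 v=2: → [12,16); WM=10
i=9 t=12 v=5: → [12,16); WM=11
i=10 t=3 v=7: DROP (t<11-4); WM=11
i=11 t=16 v=2: → [16,20); WM=13; [8,12) fires=2
i=12 t=16 v=3: → [16,20); WM=13
i=13 t=17 v=3: → [16,20); WM=14
i=14 t=20 v=1: → [20,24); WM=14
i=15 t=15 v=3: → [12,16); WM=17; [12,16) fires=5
i=16 t=20 v=2: → [20,24); WM=17
i=17 t=22 v=4: → [20,24); WM=19
i=18 t=24 v=7: → [24,28); WM=19
i=19 t=17 v=3: → [16,20); WM=21; [16,20) fires=4
i=20 t=24 v=4: → [24,28); WM=21

19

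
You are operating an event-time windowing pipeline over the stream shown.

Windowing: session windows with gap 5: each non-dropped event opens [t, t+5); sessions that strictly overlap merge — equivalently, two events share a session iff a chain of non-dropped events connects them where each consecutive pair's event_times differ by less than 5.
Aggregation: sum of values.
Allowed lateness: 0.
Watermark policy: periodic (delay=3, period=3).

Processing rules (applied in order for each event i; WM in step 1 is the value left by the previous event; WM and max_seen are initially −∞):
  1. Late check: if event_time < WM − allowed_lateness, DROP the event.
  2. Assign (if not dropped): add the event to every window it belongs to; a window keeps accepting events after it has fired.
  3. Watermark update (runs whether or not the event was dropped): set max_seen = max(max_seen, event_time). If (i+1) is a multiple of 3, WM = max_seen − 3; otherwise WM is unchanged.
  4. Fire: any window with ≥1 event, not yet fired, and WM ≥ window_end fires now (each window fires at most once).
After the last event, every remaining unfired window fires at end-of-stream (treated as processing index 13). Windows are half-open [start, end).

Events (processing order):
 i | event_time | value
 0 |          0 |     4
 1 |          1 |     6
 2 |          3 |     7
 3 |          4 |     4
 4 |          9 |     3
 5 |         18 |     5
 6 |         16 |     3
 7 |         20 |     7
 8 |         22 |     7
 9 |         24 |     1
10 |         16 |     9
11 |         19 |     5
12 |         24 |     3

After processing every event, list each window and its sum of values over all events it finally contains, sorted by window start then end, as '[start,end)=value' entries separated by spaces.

i=0 t=0 v=4: → [0,5); WM=−∞
i=1 t=1 v=6: → [0,6); WM=−∞
i=2 t=3 v=7: → [0,8); WM=0
i=3 t=4 v=4: → [0,9); WM=0
i=4 t=9 v=3: → [9,14); WM=0
i=5 t=18 v=5: → [18,23); WM=15
i=6 t=16 v=3: → [16,23); WM=15
i=7 t=20 v=7: → [16,25); WM=15
i=8 t=22 v=7: → [16,27); WM=19
i=9 t=24 v=1: → [16,29); WM=19
i=10 t=16 v=9: DROP (t<19-0); WM=19
i=11 t=19 v=5: → [16,29); WM=21
i=12 t=24 v=3: → [16,29); WM=21

[0,9)=21 [9,14)=3 [16,29)=31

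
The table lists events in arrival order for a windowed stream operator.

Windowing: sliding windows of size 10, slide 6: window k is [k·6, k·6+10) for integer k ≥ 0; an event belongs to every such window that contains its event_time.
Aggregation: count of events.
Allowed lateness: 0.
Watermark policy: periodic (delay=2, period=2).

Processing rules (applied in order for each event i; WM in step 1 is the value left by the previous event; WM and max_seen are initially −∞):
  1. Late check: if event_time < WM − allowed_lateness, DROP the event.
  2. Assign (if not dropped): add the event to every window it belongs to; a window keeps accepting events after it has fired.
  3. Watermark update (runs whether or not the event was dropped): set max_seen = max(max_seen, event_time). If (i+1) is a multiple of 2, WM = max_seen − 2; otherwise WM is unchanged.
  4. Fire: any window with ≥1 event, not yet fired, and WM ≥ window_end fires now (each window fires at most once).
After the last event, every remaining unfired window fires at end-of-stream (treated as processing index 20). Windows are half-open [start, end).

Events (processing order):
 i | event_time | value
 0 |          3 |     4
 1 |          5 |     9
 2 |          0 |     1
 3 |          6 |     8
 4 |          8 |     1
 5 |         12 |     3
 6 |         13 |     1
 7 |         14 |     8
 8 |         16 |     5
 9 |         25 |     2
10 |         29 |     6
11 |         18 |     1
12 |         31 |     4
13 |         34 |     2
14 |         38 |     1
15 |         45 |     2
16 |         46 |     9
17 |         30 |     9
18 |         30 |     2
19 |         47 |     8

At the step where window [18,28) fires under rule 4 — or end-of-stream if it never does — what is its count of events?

i=0 t=3 v=4: → [0,10); WM=−∞
i=1 t=5 v=9: → [0,10); WM=3
i=2 t=0 v=1: DROP (t<3-0); WM=3
i=3 t=6 v=8: → [6,16),[0,10); WM=4
i=4 t=8 v=1: → [6,16),[0,10); WM=4
i=5 t=12 v=3: → [12,22),[6,16); WM=10; [0,10) fires=4
i=6 t=13 v=1: → [12,22),[6,16); WM=10
i=7 t=14 v=8: → [12,22),[6,16); WM=12
i=8 t=16 v=5: → [12,22); WM=12
i=9 t=25 v=2: → [24,34),[18,28); WM=23; [6,16) fires=5 [12,22) fires=4
i=10 t=29 v=6: → [24,34); WM=23
i=11 t=18 v=1: DROP (t<23-0); WM=27
i=12 t=31 v=4: → [30,40),[24,34); WM=27
i=13 t=34 v=2: → [30,40); WM=32; [18,28) fires=1
i=14 t=38 v=1: → [36,46),[30,40); WM=32
i=15 t=45 v=2: → [42,52),[36,46); WM=43; [24,34) fires=3 [30,40) fires=3
i=16 t=46 v=9: → [42,52); WM=43
i=17 t=30 v=9: DROP (t<43-0); WM=44
i=18 t=30 v=2: DROP (t<44-0); WM=44
i=19 t=47 v=8: → [42,52); WM=45

1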